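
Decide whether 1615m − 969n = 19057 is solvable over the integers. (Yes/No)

Yes

By Bézout, 1615m − 969n = 19057 has integer solutions iff gcd(1615, 969) | 19057.
Euclid: 1615 = 1·969 + 646; 969 = 1·646 + 323; 646 = 2·323 + 0. gcd = 323; 19057 mod 323 = 0. Yes.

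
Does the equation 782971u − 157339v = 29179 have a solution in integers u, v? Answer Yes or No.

gcd(782971, 157339): 782971 = 4·157339 + 153615; 157339 = 1·153615 + 3724; 153615 = 41·3724 + 931; 3724 = 4·931 + 0 → 931
931 does not divide 29179, so a solution does not exist.

No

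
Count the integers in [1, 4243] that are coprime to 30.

1132

Prime factors of 30: 2, 3, 5. Count integers ≤ 4243 divisible by none of them.
By inclusion–exclusion: 4243 − ⌊4243/2⌋ − ⌊4243/3⌋ − ⌊4243/5⌋ + ⌊4243/6⌋ + ⌊4243/10⌋ + ⌊4243/15⌋ − ⌊4243/30⌋ = 1132.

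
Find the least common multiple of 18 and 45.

gcd first: 45 = 2·18 + 9; 18 = 2·9 + 0 → gcd = 9
lcm = 18·45/gcd = 810/9 = 90

90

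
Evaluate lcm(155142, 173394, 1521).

155142 = 2 · 3³ · 13² · 17; 173394 = 2 · 3³ · 13² · 19; 1521 = 3² · 13²
lcm takes max exponent of each prime: 2 · 3³ · 13² · 17 · 19 = 2947698

2947698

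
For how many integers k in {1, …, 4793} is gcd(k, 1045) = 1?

Prime factors of 1045: 5, 11, 19. Count integers ≤ 4793 divisible by none of them.
By inclusion–exclusion: 4793 − ⌊4793/5⌋ − ⌊4793/11⌋ − ⌊4793/19⌋ + ⌊4793/55⌋ + ⌊4793/95⌋ + ⌊4793/209⌋ − ⌊4793/1045⌋ = 3303.

3303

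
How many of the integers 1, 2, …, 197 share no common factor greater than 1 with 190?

75

190 = 2·5·19. Inclusion–exclusion on these primes:
197 − ⌊197/2⌋ − ⌊197/5⌋ − ⌊197/19⌋ + ⌊197/10⌋ + ⌊197/38⌋ + ⌊197/95⌋ − ⌊197/190⌋ = 75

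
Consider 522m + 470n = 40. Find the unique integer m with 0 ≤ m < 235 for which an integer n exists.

gcd(522, 470) = 2 (Euclid: 522 = 1·470 + 52; 470 = 9·52 + 2; 52 = 26·2 + 0), and 2 | 40.
Extended Euclid: 522·(-9) + 470·(10) = 2. Scale by 20: m₀ = -180.
General solution m = m₀ + 235t; reducing mod 235 gives m = 55 (and n = -61).

55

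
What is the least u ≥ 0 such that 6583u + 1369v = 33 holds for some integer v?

26

Reduce mod 1369: 6583u ≡ 33 (mod 1369). With g = gcd(6583, 1369) = 1 dividing 33, divide through: 6583u ≡ 33 (mod 1369).
Since gcd(6583, 1369) = 1, u ≡ 33·(6583)⁻¹ ≡ 26 (mod 1369). Smallest non-negative: 26.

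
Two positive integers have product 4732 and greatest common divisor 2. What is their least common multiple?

Since gcd(u,v)·lcm(u,v) = uv, lcm = 4732/2 = 2366.

2366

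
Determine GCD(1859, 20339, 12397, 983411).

1859 = 11 · 13²; 20339 = 11 · 43²; 12397 = 7² · 11 · 23; 983411 = 11 · 13² · 23²
gcd takes min exponent of each prime: 11 = 11

11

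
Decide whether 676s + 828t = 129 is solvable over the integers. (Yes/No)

No

gcd(676, 828): 828 = 1·676 + 152; 676 = 4·152 + 68; 152 = 2·68 + 16; 68 = 4·16 + 4; 16 = 4·4 + 0 → 4
4 does not divide 129, so a solution does not exist.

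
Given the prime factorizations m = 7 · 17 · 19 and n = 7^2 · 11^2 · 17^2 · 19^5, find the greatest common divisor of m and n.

2261

min exponent per shared prime: 7 · 17 · 19 = 2261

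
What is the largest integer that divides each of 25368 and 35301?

25368 = 2³ · 3 · 7 · 151
35301 = 3 · 7 · 41²
Common: 3 · 7 = 21

21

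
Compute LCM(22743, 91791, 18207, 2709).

411787919277

22743 = 3² · 7 · 19²; 91791 = 3² · 7 · 31 · 47; 18207 = 3² · 7 · 17²; 2709 = 3² · 7 · 43
lcm takes max exponent of each prime: 3² · 7 · 17² · 19² · 31 · 43 · 47 = 411787919277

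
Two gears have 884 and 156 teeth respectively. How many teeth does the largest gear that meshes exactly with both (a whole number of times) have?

52

Euclid: 884 = 5·156 + 104; 156 = 1·104 + 52; 104 = 2·52 + 0. Last nonzero remainder: 52.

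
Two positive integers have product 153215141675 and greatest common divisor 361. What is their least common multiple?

424418675

For any two positive integers, gcd × lcm equals their product. Hence lcm = 153215141675 / 361 = 424418675.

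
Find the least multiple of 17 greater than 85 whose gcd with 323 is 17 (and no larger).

102

gcd(x, 323) = 17 forces 17 | x; write x = 17s. Then gcd(17s, 17·19) = 17·gcd(s, 19), so need gcd(s, 19) = 1.
17s > 85 gives s ≥ 6. The least s ≥ 6 coprime to 19 is 6, so x = 17·6 = 102.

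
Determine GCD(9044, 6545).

119

Euclid: 9044 = 1·6545 + 2499; 6545 = 2·2499 + 1547; 2499 = 1·1547 + 952; 1547 = 1·952 + 595; 952 = 1·595 + 357; 595 = 1·357 + 238; 357 = 1·238 + 119; 238 = 2·119 + 0. Last nonzero remainder: 119.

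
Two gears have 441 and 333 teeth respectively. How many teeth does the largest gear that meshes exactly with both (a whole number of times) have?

9

Euclid: 441 = 1·333 + 108; 333 = 3·108 + 9; 108 = 12·9 + 0. Last nonzero remainder: 9.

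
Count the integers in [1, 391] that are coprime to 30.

Prime factors of 30: 2, 3, 5. Count integers ≤ 391 divisible by none of them.
By inclusion–exclusion: 391 − ⌊391/2⌋ − ⌊391/3⌋ − ⌊391/5⌋ + ⌊391/6⌋ + ⌊391/10⌋ + ⌊391/15⌋ − ⌊391/30⌋ = 105.

105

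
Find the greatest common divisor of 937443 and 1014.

507

Euclid: 937443 = 924·1014 + 507; 1014 = 2·507 + 0. Last nonzero remainder: 507.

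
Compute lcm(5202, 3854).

10024254

gcd first: 5202 = 1·3854 + 1348; 3854 = 2·1348 + 1158; 1348 = 1·1158 + 190; 1158 = 6·190 + 18; 190 = 10·18 + 10; 18 = 1·10 + 8; 10 = 1·8 + 2; 8 = 4·2 + 0 → gcd = 2
lcm = 5202·3854/gcd = 20048508/2 = 10024254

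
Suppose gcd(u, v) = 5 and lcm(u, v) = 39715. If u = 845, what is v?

u·v = gcd·lcm = 5·39715 = 198575, so v = 198575/845 = 235.

235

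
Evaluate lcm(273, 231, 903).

129129

lcm(273, 231) = 273·231/gcd = 63063/21 = 3003
lcm(3003, 903) = 3003·903/gcd = 2711709/21 = 129129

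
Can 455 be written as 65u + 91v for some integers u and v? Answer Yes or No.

Yes

gcd(65, 91): 91 = 1·65 + 26; 65 = 2·26 + 13; 26 = 2·13 + 0 → 13
13 divides 455, so a solution exists.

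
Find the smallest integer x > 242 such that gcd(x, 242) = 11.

253

242 = 11·22. Any x with gcd(x, 242) = 11 is a multiple of 11, say 11s, with s coprime to 22.
Need s > 242/11, so s ≥ 23. First s ≥ 23 with gcd(s, 22) = 1 is s = 23. Thus x = 11·23 = 253.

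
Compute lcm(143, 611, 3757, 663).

143 = 11 · 13; 611 = 13 · 47; 3757 = 13 · 17²; 663 = 3 · 13 · 17
lcm takes max exponent of each prime: 3 · 11 · 13 · 17² · 47 = 5827107

5827107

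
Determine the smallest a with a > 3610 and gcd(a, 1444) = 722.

1444 = 722·2. Any a with gcd(a, 1444) = 722 is a multiple of 722, say 722s, with s coprime to 2.
Need s > 3610/722, so s ≥ 6. First s ≥ 6 with gcd(s, 2) = 1 is s = 7. Thus a = 722·7 = 5054.

5054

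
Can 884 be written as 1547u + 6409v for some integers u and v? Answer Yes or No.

Yes

By Bézout, 1547u + 6409v = 884 has integer solutions iff gcd(1547, 6409) | 884.
Euclid: 6409 = 4·1547 + 221; 1547 = 7·221 + 0. gcd = 221; 884 mod 221 = 0. Yes.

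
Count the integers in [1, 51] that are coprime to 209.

45

209 = 11·19. Inclusion–exclusion on these primes:
51 − ⌊51/11⌋ − ⌊51/19⌋ + ⌊51/209⌋ = 45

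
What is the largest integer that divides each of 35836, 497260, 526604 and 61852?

4

gcd(35836, 497260): 497260 = 13·35836 + 31392; 35836 = 1·31392 + 4444; 31392 = 7·4444 + 284; 4444 = 15·284 + 184; 284 = 1·184 + 100; 184 = 1·100 + 84; 100 = 1·84 + 16; 84 = 5·16 + 4; 16 = 4·4 + 0 → 4
gcd(4, 526604): 526604 = 131651·4 + 0 → 4
gcd(4, 61852): 61852 = 15463·4 + 0 → 4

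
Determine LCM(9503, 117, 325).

2138175

lcm(9503, 117) = 9503·117/gcd = 1111851/13 = 85527
lcm(85527, 325) = 85527·325/gcd = 27796275/13 = 2138175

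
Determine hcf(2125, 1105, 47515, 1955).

85

2125 = 5³ · 17; 1105 = 5 · 13 · 17; 47515 = 5 · 13 · 17 · 43; 1955 = 5 · 17 · 23
gcd takes min exponent of each prime: 5 · 17 = 85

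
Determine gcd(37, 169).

1

Euclid: 169 = 4·37 + 21; 37 = 1·21 + 16; 21 = 1·16 + 5; 16 = 3·5 + 1; 5 = 5·1 + 0. Last nonzero remainder: 1.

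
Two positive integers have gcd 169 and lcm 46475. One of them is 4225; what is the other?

Using pq = gcd(p,q)·lcm(p,q) = 169·46475 = 7854275, we get q = 7854275/4225 = 1859.

1859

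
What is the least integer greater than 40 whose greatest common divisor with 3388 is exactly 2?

46

gcd(m, 3388) = 2 forces 2 | m; write m = 2s. Then gcd(2s, 2·1694) = 2·gcd(s, 1694), so need gcd(s, 1694) = 1.
2s > 40 gives s ≥ 21. The least s ≥ 21 coprime to 1694 is 23, so m = 2·23 = 46.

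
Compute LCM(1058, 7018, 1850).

3434082850

1058 = 2 · 23²; 7018 = 2 · 11² · 29; 1850 = 2 · 5² · 37
lcm takes max exponent of each prime: 2 · 5² · 11² · 23² · 29 · 37 = 3434082850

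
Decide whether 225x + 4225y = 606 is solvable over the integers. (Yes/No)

No

By Bézout, 225x + 4225y = 606 has integer solutions iff gcd(225, 4225) | 606.
Euclid: 4225 = 18·225 + 175; 225 = 1·175 + 50; 175 = 3·50 + 25; 50 = 2·25 + 0. gcd = 25; 606 mod 25 = 6. No.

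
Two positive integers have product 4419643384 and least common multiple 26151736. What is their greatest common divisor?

169

From gcd × lcm = uv: gcd = 4419643384 / 26151736 = 169.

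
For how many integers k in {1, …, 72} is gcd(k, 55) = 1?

Prime factors of 55: 5, 11. Count integers ≤ 72 divisible by none of them.
By inclusion–exclusion: 72 − ⌊72/5⌋ − ⌊72/11⌋ + ⌊72/55⌋ = 53.

53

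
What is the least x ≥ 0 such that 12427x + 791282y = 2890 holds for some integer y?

Reduce mod 791282: 12427x ≡ 2890 (mod 791282). With g = gcd(12427, 791282) = 289 dividing 2890, divide through: 43x ≡ 10 (mod 2738).
Since gcd(43, 2738) = 1, x ≡ 10·(43)⁻¹ ≡ 828 (mod 2738). Smallest non-negative: 828.

828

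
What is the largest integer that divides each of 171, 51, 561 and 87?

3

gcd(171, 51): 171 = 3·51 + 18; 51 = 2·18 + 15; 18 = 1·15 + 3; 15 = 5·3 + 0 → 3
gcd(3, 561): 561 = 187·3 + 0 → 3
gcd(3, 87): 87 = 29·3 + 0 → 3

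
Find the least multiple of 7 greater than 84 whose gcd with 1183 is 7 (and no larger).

Multiples of 7 above 84: 7·13, 7·14, … . Need the cofactor coprime to 1183/7 = 169.
Checking s = 13, 14, … the first with gcd(s, 169) = 1 is s = 14, giving 98.

98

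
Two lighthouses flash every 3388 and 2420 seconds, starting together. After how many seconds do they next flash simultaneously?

3388 = 2² · 7 · 11²; 2420 = 2² · 5 · 11²
max exponents: 2² · 5 · 7 · 11² = 16940

16940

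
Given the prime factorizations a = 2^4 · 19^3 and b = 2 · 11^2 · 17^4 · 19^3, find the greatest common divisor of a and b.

13718

min exponent per shared prime: 2 · 19^3 = 13718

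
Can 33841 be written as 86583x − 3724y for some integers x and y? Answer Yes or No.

No

gcd(86583, 3724): 86583 = 23·3724 + 931; 3724 = 4·931 + 0 → 931
931 does not divide 33841, so a solution does not exist.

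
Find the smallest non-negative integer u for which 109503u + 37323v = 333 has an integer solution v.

15

gcd(109503, 37323) = 9 (Euclid: 109503 = 2·37323 + 34857; 37323 = 1·34857 + 2466; 34857 = 14·2466 + 333; 2466 = 7·333 + 135; 333 = 2·135 + 63; 135 = 2·63 + 9; 63 = 7·9 + 0), and 9 | 333.
Extended Euclid: 109503·(-560) + 37323·(1643) = 9. Scale by 37: u₀ = -20720.
General solution u = u₀ + 4147t; reducing mod 4147 gives u = 15 (and v = -44).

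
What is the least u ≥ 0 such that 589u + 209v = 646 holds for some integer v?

Reduce mod 209: 589u ≡ 646 (mod 209). With g = gcd(589, 209) = 19 dividing 646, divide through: 31u ≡ 34 (mod 11).
Since gcd(31, 11) = 1, u ≡ 34·(31)⁻¹ ≡ 5 (mod 11). Smallest non-negative: 5.

5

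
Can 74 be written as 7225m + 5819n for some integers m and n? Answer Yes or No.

gcd(7225, 5819): 7225 = 1·5819 + 1406; 5819 = 4·1406 + 195; 1406 = 7·195 + 41; 195 = 4·41 + 31; 41 = 1·31 + 10; 31 = 3·10 + 1; 10 = 10·1 + 0 → 1
1 divides 74, so a solution exists.

Yes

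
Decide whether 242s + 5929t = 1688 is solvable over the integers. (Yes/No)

No

By Bézout, 242s + 5929t = 1688 has integer solutions iff gcd(242, 5929) | 1688.
Euclid: 5929 = 24·242 + 121; 242 = 2·121 + 0. gcd = 121; 1688 mod 121 = 115. No.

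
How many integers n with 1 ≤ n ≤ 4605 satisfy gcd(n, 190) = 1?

190 = 2·5·19. Inclusion–exclusion on these primes:
4605 − ⌊4605/2⌋ − ⌊4605/5⌋ − ⌊4605/19⌋ + ⌊4605/10⌋ + ⌊4605/38⌋ + ⌊4605/95⌋ − ⌊4605/190⌋ = 1745

1745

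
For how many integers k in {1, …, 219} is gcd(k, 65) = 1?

Prime factors of 65: 5, 13. Count integers ≤ 219 divisible by none of them.
By inclusion–exclusion: 219 − ⌊219/5⌋ − ⌊219/13⌋ + ⌊219/65⌋ = 163.

163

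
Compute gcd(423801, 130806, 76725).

9

423801 = 3² · 7² · 31²; 130806 = 2 · 3² · 13² · 43; 76725 = 3² · 5² · 11 · 31
gcd takes min exponent of each prime: 3² = 9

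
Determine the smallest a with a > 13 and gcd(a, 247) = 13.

26

Multiples of 13 above 13: 13·2, 13·3, … . Need the cofactor coprime to 247/13 = 19.
Checking s = 2, 3, … the first with gcd(s, 19) = 1 is s = 2, giving 26.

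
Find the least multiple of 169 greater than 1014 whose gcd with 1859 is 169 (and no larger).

1183

gcd(m, 1859) = 169 forces 169 | m; write m = 169s. Then gcd(169s, 169·11) = 169·gcd(s, 11), so need gcd(s, 11) = 1.
169s > 1014 gives s ≥ 7. The least s ≥ 7 coprime to 11 is 7, so m = 169·7 = 1183.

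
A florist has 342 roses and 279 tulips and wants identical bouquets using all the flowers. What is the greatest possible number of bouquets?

9

Euclid: 342 = 1·279 + 63; 279 = 4·63 + 27; 63 = 2·27 + 9; 27 = 3·9 + 0. Last nonzero remainder: 9.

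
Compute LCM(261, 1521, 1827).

308763

261 = 3² · 29; 1521 = 3² · 13²; 1827 = 3² · 7 · 29
lcm takes max exponent of each prime: 3² · 7 · 13² · 29 = 308763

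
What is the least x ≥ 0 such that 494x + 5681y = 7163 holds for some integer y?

Euclid: 5681 = 11·494 + 247; 494 = 2·247 + 0 → gcd = 247; 7163 = 247·29.
Back-substitution yields 494·(-11) + 5681·(1) = 247, so one solution is x = -11·29 = -319, y = 1·29 = 29.
Solutions in x differ by 5681/247 = 23; the one in [0, 23) is -319 mod 23 = 3.

3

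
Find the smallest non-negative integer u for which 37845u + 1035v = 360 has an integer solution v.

Euclid: 37845 = 36·1035 + 585; 1035 = 1·585 + 450; 585 = 1·450 + 135; 450 = 3·135 + 45; 135 = 3·45 + 0 → gcd = 45; 360 = 45·8.
Back-substitution yields 37845·(-7) + 1035·(256) = 45, so one solution is u = -7·8 = -56, v = 256·8 = 2048.
Solutions in u differ by 1035/45 = 23; the one in [0, 23) is -56 mod 23 = 13.

13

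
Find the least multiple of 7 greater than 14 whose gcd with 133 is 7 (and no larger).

gcd(m, 133) = 7 forces 7 | m; write m = 7s. Then gcd(7s, 7·19) = 7·gcd(s, 19), so need gcd(s, 19) = 1.
7s > 14 gives s ≥ 3. The least s ≥ 3 coprime to 19 is 3, so m = 7·3 = 21.

21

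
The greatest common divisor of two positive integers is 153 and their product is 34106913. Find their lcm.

222921

For any two positive integers, gcd × lcm equals their product. Hence lcm = 34106913 / 153 = 222921.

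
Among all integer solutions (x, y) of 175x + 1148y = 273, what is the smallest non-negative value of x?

Reduce mod 1148: 175x ≡ 273 (mod 1148). With g = gcd(175, 1148) = 7 dividing 273, divide through: 25x ≡ 39 (mod 164).
Since gcd(25, 164) = 1, x ≡ 39·(25)⁻¹ ≡ 159 (mod 164). Smallest non-negative: 159.

159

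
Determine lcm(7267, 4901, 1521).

1896687

lcm(7267, 4901) = 7267·4901/gcd = 35615567/169 = 210743
lcm(210743, 1521) = 210743·1521/gcd = 320540103/169 = 1896687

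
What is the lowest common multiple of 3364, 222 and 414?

25764876

3364 = 2² · 29²; 222 = 2 · 3 · 37; 414 = 2 · 3² · 23
lcm takes max exponent of each prime: 2² · 3² · 23 · 29² · 37 = 25764876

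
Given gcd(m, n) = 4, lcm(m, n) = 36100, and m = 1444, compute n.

Using mn = gcd(m,n)·lcm(m,n) = 4·36100 = 144400, we get n = 144400/1444 = 100.

100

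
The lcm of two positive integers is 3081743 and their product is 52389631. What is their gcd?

gcd·lcm = product, so gcd = 52389631/3081743 = 17.

17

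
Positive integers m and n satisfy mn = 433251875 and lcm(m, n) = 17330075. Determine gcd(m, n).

25

From gcd × lcm = mn: gcd = 433251875 / 17330075 = 25.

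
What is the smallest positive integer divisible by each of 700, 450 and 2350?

296100

700 = 2² · 5² · 7; 450 = 2 · 3² · 5²; 2350 = 2 · 5² · 47
lcm takes max exponent of each prime: 2² · 3² · 5² · 7 · 47 = 296100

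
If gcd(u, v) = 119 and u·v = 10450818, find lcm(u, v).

87822

gcd·lcm = product, so lcm = 10450818/119 = 87822.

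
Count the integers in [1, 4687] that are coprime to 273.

2473

273 = 3·7·13. Inclusion–exclusion on these primes:
4687 − ⌊4687/3⌋ − ⌊4687/7⌋ − ⌊4687/13⌋ + ⌊4687/21⌋ + ⌊4687/39⌋ + ⌊4687/91⌋ − ⌊4687/273⌋ = 2473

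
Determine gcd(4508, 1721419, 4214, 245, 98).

49

gcd(4508, 1721419): 1721419 = 381·4508 + 3871; 4508 = 1·3871 + 637; 3871 = 6·637 + 49; 637 = 13·49 + 0 → 49
gcd(49, 4214): 4214 = 86·49 + 0 → 49
gcd(49, 245): 245 = 5·49 + 0 → 49
gcd(49, 98): 98 = 2·49 + 0 → 49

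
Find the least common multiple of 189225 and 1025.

189225 = 3² · 5² · 29²; 1025 = 5² · 41
max exponents: 3² · 5² · 29² · 41 = 7758225

7758225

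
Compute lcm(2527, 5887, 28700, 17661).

2527 = 7 · 19²; 5887 = 7 · 29²; 28700 = 2² · 5² · 7 · 41; 17661 = 3 · 7 · 29²
lcm takes max exponent of each prime: 2² · 3 · 5² · 7 · 19² · 29² · 41 = 26140046100

26140046100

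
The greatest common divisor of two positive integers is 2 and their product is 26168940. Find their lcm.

For any two positive integers, gcd × lcm equals their product. Hence lcm = 26168940 / 2 = 13084470.

13084470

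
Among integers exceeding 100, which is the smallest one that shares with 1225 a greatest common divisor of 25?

1225 = 25·49. Any k with gcd(k, 1225) = 25 is a multiple of 25, say 25s, with s coprime to 49.
Need s > 100/25, so s ≥ 5. First s ≥ 5 with gcd(s, 49) = 1 is s = 5. Thus k = 25·5 = 125.

125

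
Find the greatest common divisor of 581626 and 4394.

2

Euclid: 581626 = 132·4394 + 1618; 4394 = 2·1618 + 1158; 1618 = 1·1158 + 460; 1158 = 2·460 + 238; 460 = 1·238 + 222; 238 = 1·222 + 16; 222 = 13·16 + 14; 16 = 1·14 + 2; 14 = 7·2 + 0. Last nonzero remainder: 2.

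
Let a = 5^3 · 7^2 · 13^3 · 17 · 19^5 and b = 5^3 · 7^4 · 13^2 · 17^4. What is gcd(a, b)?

min exponent per shared prime: 5^3 · 7^2 · 13^2 · 17 = 17597125

17597125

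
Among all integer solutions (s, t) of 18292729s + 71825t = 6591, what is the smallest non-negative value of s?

79

Euclid: 18292729 = 254·71825 + 49179; 71825 = 1·49179 + 22646; 49179 = 2·22646 + 3887; 22646 = 5·3887 + 3211; 3887 = 1·3211 + 676; 3211 = 4·676 + 507; 676 = 1·507 + 169; 507 = 3·169 + 0 → gcd = 169; 6591 = 169·39.
Back-substitution yields 18292729·(111) + 71825·(-28270) = 169, so one solution is s = 111·39 = 4329, t = -28270·39 = -1102530.
Solutions in s differ by 71825/169 = 425; the one in [0, 425) is 4329 mod 425 = 79.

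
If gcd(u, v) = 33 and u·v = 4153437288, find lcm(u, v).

125861736

Since gcd(u,v)·lcm(u,v) = uv, lcm = 4153437288/33 = 125861736.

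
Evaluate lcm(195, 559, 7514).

195 = 3 · 5 · 13; 559 = 13 · 43; 7514 = 2 · 13 · 17²
lcm takes max exponent of each prime: 2 · 3 · 5 · 13 · 17² · 43 = 4846530

4846530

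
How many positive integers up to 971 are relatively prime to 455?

614

455 = 5·7·13. Inclusion–exclusion on these primes:
971 − ⌊971/5⌋ − ⌊971/7⌋ − ⌊971/13⌋ + ⌊971/35⌋ + ⌊971/65⌋ + ⌊971/91⌋ − ⌊971/455⌋ = 614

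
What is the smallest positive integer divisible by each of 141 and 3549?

gcd first: 3549 = 25·141 + 24; 141 = 5·24 + 21; 24 = 1·21 + 3; 21 = 7·3 + 0 → gcd = 3
lcm = 141·3549/gcd = 500409/3 = 166803

166803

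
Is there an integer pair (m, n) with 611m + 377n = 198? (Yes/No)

No

gcd(611, 377): 611 = 1·377 + 234; 377 = 1·234 + 143; 234 = 1·143 + 91; 143 = 1·91 + 52; 91 = 1·52 + 39; 52 = 1·39 + 13; 39 = 3·13 + 0 → 13
13 does not divide 198, so a solution does not exist.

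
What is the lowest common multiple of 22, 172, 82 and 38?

1473868

22 = 2 · 11; 172 = 2² · 43; 82 = 2 · 41; 38 = 2 · 19
lcm takes max exponent of each prime: 2² · 11 · 19 · 41 · 43 = 1473868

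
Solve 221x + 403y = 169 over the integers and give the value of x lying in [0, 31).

Euclid: 403 = 1·221 + 182; 221 = 1·182 + 39; 182 = 4·39 + 26; 39 = 1·26 + 13; 26 = 2·13 + 0 → gcd = 13; 169 = 13·13.
Back-substitution yields 221·(11) + 403·(-6) = 13, so one solution is x = 11·13 = 143, y = -6·13 = -78.
Solutions in x differ by 403/13 = 31; the one in [0, 31) is 143 mod 31 = 19.

19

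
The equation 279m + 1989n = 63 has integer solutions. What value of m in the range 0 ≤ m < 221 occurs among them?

43

Reduce mod 1989: 279m ≡ 63 (mod 1989). With g = gcd(279, 1989) = 9 dividing 63, divide through: 31m ≡ 7 (mod 221).
Since gcd(31, 221) = 1, m ≡ 7·(31)⁻¹ ≡ 43 (mod 221). Smallest non-negative: 43.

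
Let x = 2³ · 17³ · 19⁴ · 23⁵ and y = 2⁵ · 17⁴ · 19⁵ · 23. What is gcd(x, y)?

min exponent per shared prime: 2³ · 17³ · 19⁴ · 23 = 117809141432

117809141432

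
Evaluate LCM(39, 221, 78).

1326

39 = 3 · 13; 221 = 13 · 17; 78 = 2 · 3 · 13
lcm takes max exponent of each prime: 2 · 3 · 13 · 17 = 1326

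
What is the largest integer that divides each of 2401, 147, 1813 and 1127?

49

gcd(2401, 147): 2401 = 16·147 + 49; 147 = 3·49 + 0 → 49
gcd(49, 1813): 1813 = 37·49 + 0 → 49
gcd(49, 1127): 1127 = 23·49 + 0 → 49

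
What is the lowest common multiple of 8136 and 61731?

gcd first: 61731 = 7·8136 + 4779; 8136 = 1·4779 + 3357; 4779 = 1·3357 + 1422; 3357 = 2·1422 + 513; 1422 = 2·513 + 396; 513 = 1·396 + 117; 396 = 3·117 + 45; 117 = 2·45 + 27; 45 = 1·27 + 18; 27 = 1·18 + 9; 18 = 2·9 + 0 → gcd = 9
lcm = 8136·61731/gcd = 502243416/9 = 55804824

55804824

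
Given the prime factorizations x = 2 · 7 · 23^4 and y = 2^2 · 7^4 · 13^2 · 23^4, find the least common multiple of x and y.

max exponent per prime: 2^2 · 7^4 · 13^2 · 23^4 = 454203210916

454203210916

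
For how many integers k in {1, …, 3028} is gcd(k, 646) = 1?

1350

646 = 2·17·19. Inclusion–exclusion on these primes:
3028 − ⌊3028/2⌋ − ⌊3028/17⌋ − ⌊3028/19⌋ + ⌊3028/34⌋ + ⌊3028/38⌋ + ⌊3028/323⌋ − ⌊3028/646⌋ = 1350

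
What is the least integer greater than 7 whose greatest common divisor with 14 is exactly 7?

21

Multiples of 7 above 7: 7·2, 7·3, … . Need the cofactor coprime to 14/7 = 2.
Checking s = 2, 3, … the first with gcd(s, 2) = 1 is s = 3, giving 21.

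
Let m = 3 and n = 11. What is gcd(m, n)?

min exponent per shared prime: (none) = 1

1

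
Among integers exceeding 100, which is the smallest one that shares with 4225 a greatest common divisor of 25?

125

Multiples of 25 above 100: 25·5, 25·6, … . Need the cofactor coprime to 4225/25 = 169.
Checking s = 5, 6, … the first with gcd(s, 169) = 1 is s = 5, giving 125.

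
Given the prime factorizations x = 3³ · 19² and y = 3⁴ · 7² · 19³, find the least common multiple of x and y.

27223371

max exponent per prime: 3⁴ · 7² · 19³ = 27223371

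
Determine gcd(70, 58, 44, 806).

gcd(70, 58): 70 = 1·58 + 12; 58 = 4·12 + 10; 12 = 1·10 + 2; 10 = 5·2 + 0 → 2
gcd(2, 44): 44 = 22·2 + 0 → 2
gcd(2, 806): 806 = 403·2 + 0 → 2

2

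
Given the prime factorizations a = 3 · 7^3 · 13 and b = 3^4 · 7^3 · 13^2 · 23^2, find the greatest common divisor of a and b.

min exponent per shared prime: 3 · 7^3 · 13 = 13377

13377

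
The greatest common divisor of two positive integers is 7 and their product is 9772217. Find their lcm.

gcd·lcm = product, so lcm = 9772217/7 = 1396031.

1396031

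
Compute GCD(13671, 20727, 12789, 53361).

gcd(13671, 20727): 20727 = 1·13671 + 7056; 13671 = 1·7056 + 6615; 7056 = 1·6615 + 441; 6615 = 15·441 + 0 → 441
gcd(441, 12789): 12789 = 29·441 + 0 → 441
gcd(441, 53361): 53361 = 121·441 + 0 → 441

441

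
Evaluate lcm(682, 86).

29326

gcd first: 682 = 7·86 + 80; 86 = 1·80 + 6; 80 = 13·6 + 2; 6 = 3·2 + 0 → gcd = 2
lcm = 682·86/gcd = 58652/2 = 29326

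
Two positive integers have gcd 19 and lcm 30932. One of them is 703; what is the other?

836

Using uv = gcd(u,v)·lcm(u,v) = 19·30932 = 587708, we get v = 587708/703 = 836.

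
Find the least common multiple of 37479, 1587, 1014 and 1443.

19072988142

37479 = 3 · 13 · 31²; 1587 = 3 · 23²; 1014 = 2 · 3 · 13²; 1443 = 3 · 13 · 37
lcm takes max exponent of each prime: 2 · 3 · 13² · 23² · 31² · 37 = 19072988142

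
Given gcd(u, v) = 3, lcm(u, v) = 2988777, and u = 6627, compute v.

1353

Using uv = gcd(u,v)·lcm(u,v) = 3·2988777 = 8966331, we get v = 8966331/6627 = 1353.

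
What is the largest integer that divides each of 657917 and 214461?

Euclid: 657917 = 3·214461 + 14534; 214461 = 14·14534 + 10985; 14534 = 1·10985 + 3549; 10985 = 3·3549 + 338; 3549 = 10·338 + 169; 338 = 2·169 + 0. Last nonzero remainder: 169.

169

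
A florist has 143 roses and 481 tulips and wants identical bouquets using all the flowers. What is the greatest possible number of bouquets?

13

Euclid: 481 = 3·143 + 52; 143 = 2·52 + 39; 52 = 1·39 + 13; 39 = 3·13 + 0. Last nonzero remainder: 13.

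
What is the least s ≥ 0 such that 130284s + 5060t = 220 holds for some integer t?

gcd(130284, 5060) = 44 (Euclid: 130284 = 25·5060 + 3784; 5060 = 1·3784 + 1276; 3784 = 2·1276 + 1232; 1276 = 1·1232 + 44; 1232 = 28·44 + 0), and 44 | 220.
Extended Euclid: 130284·(-4) + 5060·(103) = 44. Scale by 5: s₀ = -20.
General solution s = s₀ + 115k; reducing mod 115 gives s = 95 (and t = -2446).

95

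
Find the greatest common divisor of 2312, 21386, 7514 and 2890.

578

gcd(2312, 21386): 21386 = 9·2312 + 578; 2312 = 4·578 + 0 → 578
gcd(578, 7514): 7514 = 13·578 + 0 → 578
gcd(578, 2890): 2890 = 5·578 + 0 → 578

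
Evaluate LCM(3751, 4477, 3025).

3751 = 11² · 31; 4477 = 11² · 37; 3025 = 5² · 11²
lcm takes max exponent of each prime: 5² · 11² · 31 · 37 = 3469675

3469675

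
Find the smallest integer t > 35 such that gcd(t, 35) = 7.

42

gcd(t, 35) = 7 forces 7 | t; write t = 7s. Then gcd(7s, 7·5) = 7·gcd(s, 5), so need gcd(s, 5) = 1.
7s > 35 gives s ≥ 6. The least s ≥ 6 coprime to 5 is 6, so t = 7·6 = 42.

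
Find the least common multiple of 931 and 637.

12103

gcd first: 931 = 1·637 + 294; 637 = 2·294 + 49; 294 = 6·49 + 0 → gcd = 49
lcm = 931·637/gcd = 593047/49 = 12103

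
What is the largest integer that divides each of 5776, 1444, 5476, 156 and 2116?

5776 = 2⁴ · 19²; 1444 = 2² · 19²; 5476 = 2² · 37²; 156 = 2² · 3 · 13; 2116 = 2² · 23²
gcd takes min exponent of each prime: 2² = 4

4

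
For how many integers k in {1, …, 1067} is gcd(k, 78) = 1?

78 = 2·3·13. Inclusion–exclusion on these primes:
1067 − ⌊1067/2⌋ − ⌊1067/3⌋ − ⌊1067/13⌋ + ⌊1067/6⌋ + ⌊1067/26⌋ + ⌊1067/39⌋ − ⌊1067/78⌋ = 329

329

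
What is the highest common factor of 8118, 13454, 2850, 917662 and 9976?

2

8118 = 2 · 3² · 11 · 41; 13454 = 2 · 7 · 31²; 2850 = 2 · 3 · 5² · 19; 917662 = 2 · 19² · 31 · 41; 9976 = 2³ · 29 · 43
gcd takes min exponent of each prime: 2 = 2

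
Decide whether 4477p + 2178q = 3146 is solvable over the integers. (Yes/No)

Yes

By Bézout, 4477p + 2178q = 3146 has integer solutions iff gcd(4477, 2178) | 3146.
Euclid: 4477 = 2·2178 + 121; 2178 = 18·121 + 0. gcd = 121; 3146 mod 121 = 0. Yes.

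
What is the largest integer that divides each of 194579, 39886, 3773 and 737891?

194579 = 7² · 11 · 19²; 39886 = 2 · 7² · 11 · 37; 3773 = 7³ · 11; 737891 = 7² · 11 · 37²
gcd takes min exponent of each prime: 7² · 11 = 539

539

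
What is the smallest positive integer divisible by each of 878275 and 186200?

878275 = 5² · 19 · 43²; 186200 = 2³ · 5² · 7² · 19
max exponents: 2³ · 5² · 7² · 19 · 43² = 344283800

344283800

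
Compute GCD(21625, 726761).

1

21625 = 5³ · 173
726761 = 7 · 47³
Common: 1 = 1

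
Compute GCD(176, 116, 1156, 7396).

gcd(176, 116): 176 = 1·116 + 60; 116 = 1·60 + 56; 60 = 1·56 + 4; 56 = 14·4 + 0 → 4
gcd(4, 1156): 1156 = 289·4 + 0 → 4
gcd(4, 7396): 7396 = 1849·4 + 0 → 4

4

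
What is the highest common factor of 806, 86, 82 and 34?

806 = 2 · 13 · 31; 86 = 2 · 43; 82 = 2 · 41; 34 = 2 · 17
gcd takes min exponent of each prime: 2 = 2

2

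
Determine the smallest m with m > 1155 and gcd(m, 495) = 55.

gcd(m, 495) = 55 forces 55 | m; write m = 55s. Then gcd(55s, 55·9) = 55·gcd(s, 9), so need gcd(s, 9) = 1.
55s > 1155 gives s ≥ 22. The least s ≥ 22 coprime to 9 is 22, so m = 55·22 = 1210.

1210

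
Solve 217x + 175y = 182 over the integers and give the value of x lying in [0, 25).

21

Euclid: 217 = 1·175 + 42; 175 = 4·42 + 7; 42 = 6·7 + 0 → gcd = 7; 182 = 7·26.
Back-substitution yields 217·(-4) + 175·(5) = 7, so one solution is x = -4·26 = -104, y = 5·26 = 130.
Solutions in x differ by 175/7 = 25; the one in [0, 25) is -104 mod 25 = 21.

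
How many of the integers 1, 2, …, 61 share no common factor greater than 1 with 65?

Prime factors of 65: 5, 13. Count integers ≤ 61 divisible by none of them.
By inclusion–exclusion: 61 − ⌊61/5⌋ − ⌊61/13⌋ + ⌊61/65⌋ = 45.

45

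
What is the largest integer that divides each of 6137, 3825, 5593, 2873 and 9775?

6137 = 17 · 19²; 3825 = 3² · 5² · 17; 5593 = 7 · 17 · 47; 2873 = 13² · 17; 9775 = 5² · 17 · 23
gcd takes min exponent of each prime: 17 = 17

17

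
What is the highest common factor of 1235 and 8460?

1235 = 5 · 13 · 19
8460 = 2² · 3² · 5 · 47
Common: 5 = 5

5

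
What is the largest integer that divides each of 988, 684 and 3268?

988 = 2² · 13 · 19; 684 = 2² · 3² · 19; 3268 = 2² · 19 · 43
gcd takes min exponent of each prime: 2² · 19 = 76

76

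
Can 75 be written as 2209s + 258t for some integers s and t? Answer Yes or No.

gcd(2209, 258): 2209 = 8·258 + 145; 258 = 1·145 + 113; 145 = 1·113 + 32; 113 = 3·32 + 17; 32 = 1·17 + 15; 17 = 1·15 + 2; 15 = 7·2 + 1; 2 = 2·1 + 0 → 1
1 divides 75, so a solution exists.

Yes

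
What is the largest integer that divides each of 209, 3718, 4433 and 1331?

11

gcd(209, 3718): 3718 = 17·209 + 165; 209 = 1·165 + 44; 165 = 3·44 + 33; 44 = 1·33 + 11; 33 = 3·11 + 0 → 11
gcd(11, 4433): 4433 = 403·11 + 0 → 11
gcd(11, 1331): 1331 = 121·11 + 0 → 11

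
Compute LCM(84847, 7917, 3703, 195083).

lcm(84847, 7917) = 84847·7917/gcd = 671733699/7 = 95961957
lcm(95961957, 3703) = 95961957·3703/gcd = 355347126771/161 = 2207125011
lcm(2207125011, 195083) = 2207125011·195083/gcd = 430572568520913/6293 = 68420875341

68420875341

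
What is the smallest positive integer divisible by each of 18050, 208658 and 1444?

10432900

18050 = 2 · 5² · 19²; 208658 = 2 · 17² · 19²; 1444 = 2² · 19²
lcm takes max exponent of each prime: 2² · 5² · 17² · 19² = 10432900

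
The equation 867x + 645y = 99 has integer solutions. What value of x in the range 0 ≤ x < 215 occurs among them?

137

Reduce mod 645: 867x ≡ 99 (mod 645). With g = gcd(867, 645) = 3 dividing 99, divide through: 289x ≡ 33 (mod 215).
Since gcd(289, 215) = 1, x ≡ 33·(289)⁻¹ ≡ 137 (mod 215). Smallest non-negative: 137.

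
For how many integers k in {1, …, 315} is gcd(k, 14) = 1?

135

Prime factors of 14: 2, 7. Count integers ≤ 315 divisible by none of them.
By inclusion–exclusion: 315 − ⌊315/2⌋ − ⌊315/7⌋ + ⌊315/14⌋ = 135.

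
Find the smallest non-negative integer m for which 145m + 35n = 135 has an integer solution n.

gcd(145, 35) = 5 (Euclid: 145 = 4·35 + 5; 35 = 7·5 + 0), and 5 | 135.
Extended Euclid: 145·(1) + 35·(-4) = 5. Scale by 27: m₀ = 27.
General solution m = m₀ + 7t; reducing mod 7 gives m = 6 (and n = -21).

6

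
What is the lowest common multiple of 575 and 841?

483575

gcd first: 841 = 1·575 + 266; 575 = 2·266 + 43; 266 = 6·43 + 8; 43 = 5·8 + 3; 8 = 2·3 + 2; 3 = 1·2 + 1; 2 = 2·1 + 0 → gcd = 1
lcm = 575·841/gcd = 483575/1 = 483575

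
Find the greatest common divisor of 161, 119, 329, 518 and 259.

7

gcd(161, 119): 161 = 1·119 + 42; 119 = 2·42 + 35; 42 = 1·35 + 7; 35 = 5·7 + 0 → 7
gcd(7, 329): 329 = 47·7 + 0 → 7
gcd(7, 518): 518 = 74·7 + 0 → 7
gcd(7, 259): 259 = 37·7 + 0 → 7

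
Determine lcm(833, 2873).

gcd first: 2873 = 3·833 + 374; 833 = 2·374 + 85; 374 = 4·85 + 34; 85 = 2·34 + 17; 34 = 2·17 + 0 → gcd = 17
lcm = 833·2873/gcd = 2393209/17 = 140777

140777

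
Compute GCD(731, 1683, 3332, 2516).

17

gcd(731, 1683): 1683 = 2·731 + 221; 731 = 3·221 + 68; 221 = 3·68 + 17; 68 = 4·17 + 0 → 17
gcd(17, 3332): 3332 = 196·17 + 0 → 17
gcd(17, 2516): 2516 = 148·17 + 0 → 17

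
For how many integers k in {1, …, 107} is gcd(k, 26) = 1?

50

Prime factors of 26: 2, 13. Count integers ≤ 107 divisible by none of them.
By inclusion–exclusion: 107 − ⌊107/2⌋ − ⌊107/13⌋ + ⌊107/26⌋ = 50.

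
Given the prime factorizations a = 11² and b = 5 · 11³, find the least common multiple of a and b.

6655

max exponent per prime: 5 · 11³ = 6655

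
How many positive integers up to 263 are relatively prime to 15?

15 = 3·5. Inclusion–exclusion on these primes:
263 − ⌊263/3⌋ − ⌊263/5⌋ + ⌊263/15⌋ = 141

141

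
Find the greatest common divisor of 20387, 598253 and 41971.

20387 = 19 · 29 · 37; 598253 = 19 · 23 · 37²; 41971 = 19 · 47²
gcd takes min exponent of each prime: 19 = 19

19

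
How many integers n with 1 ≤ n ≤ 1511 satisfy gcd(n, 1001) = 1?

1087

1001 = 7·11·13. Inclusion–exclusion on these primes:
1511 − ⌊1511/7⌋ − ⌊1511/11⌋ − ⌊1511/13⌋ + ⌊1511/77⌋ + ⌊1511/91⌋ + ⌊1511/143⌋ − ⌊1511/1001⌋ = 1087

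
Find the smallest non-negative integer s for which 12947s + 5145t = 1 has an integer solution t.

548

gcd(12947, 5145) = 1 (Euclid: 12947 = 2·5145 + 2657; 5145 = 1·2657 + 2488; 2657 = 1·2488 + 169; 2488 = 14·169 + 122; 169 = 1·122 + 47; 122 = 2·47 + 28; 47 = 1·28 + 19; 28 = 1·19 + 9; 19 = 2·9 + 1; 9 = 9·1 + 0), and 1 | 1.
Extended Euclid: 12947·(548) + 5145·(-1379) = 1. Scale by 1: s₀ = 548.
General solution s = s₀ + 5145k; reducing mod 5145 gives s = 548 (and t = -1379).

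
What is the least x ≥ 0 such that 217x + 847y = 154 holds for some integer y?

110

gcd(217, 847) = 7 (Euclid: 847 = 3·217 + 196; 217 = 1·196 + 21; 196 = 9·21 + 7; 21 = 3·7 + 0), and 7 | 154.
Extended Euclid: 217·(-39) + 847·(10) = 7. Scale by 22: x₀ = -858.
General solution x = x₀ + 121t; reducing mod 121 gives x = 110 (and y = -28).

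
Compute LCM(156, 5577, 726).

lcm(156, 5577) = 156·5577/gcd = 870012/39 = 22308
lcm(22308, 726) = 22308·726/gcd = 16195608/66 = 245388

245388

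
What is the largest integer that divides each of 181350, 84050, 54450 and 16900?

50

gcd(181350, 84050): 181350 = 2·84050 + 13250; 84050 = 6·13250 + 4550; 13250 = 2·4550 + 4150; 4550 = 1·4150 + 400; 4150 = 10·400 + 150; 400 = 2·150 + 100; 150 = 1·100 + 50; 100 = 2·50 + 0 → 50
gcd(50, 54450): 54450 = 1089·50 + 0 → 50
gcd(50, 16900): 16900 = 338·50 + 0 → 50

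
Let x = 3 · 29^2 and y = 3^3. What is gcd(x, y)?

min exponent per shared prime: 3 = 3

3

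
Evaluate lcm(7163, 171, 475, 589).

49961925

lcm(7163, 171) = 7163·171/gcd = 1224873/19 = 64467
lcm(64467, 475) = 64467·475/gcd = 30621825/19 = 1611675
lcm(1611675, 589) = 1611675·589/gcd = 949276575/19 = 49961925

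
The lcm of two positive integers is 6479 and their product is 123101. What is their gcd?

19

gcd·lcm = product, so gcd = 123101/6479 = 19.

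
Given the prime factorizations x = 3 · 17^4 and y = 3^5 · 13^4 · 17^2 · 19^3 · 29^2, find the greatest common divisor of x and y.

867

min exponent per shared prime: 3 · 17^2 = 867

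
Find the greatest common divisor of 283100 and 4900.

Euclid: 283100 = 57·4900 + 3800; 4900 = 1·3800 + 1100; 3800 = 3·1100 + 500; 1100 = 2·500 + 100; 500 = 5·100 + 0. Last nonzero remainder: 100.

100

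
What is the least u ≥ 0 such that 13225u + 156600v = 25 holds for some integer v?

gcd(13225, 156600) = 25 (Euclid: 156600 = 11·13225 + 11125; 13225 = 1·11125 + 2100; 11125 = 5·2100 + 625; 2100 = 3·625 + 225; 625 = 2·225 + 175; 225 = 1·175 + 50; 175 = 3·50 + 25; 50 = 2·25 + 0), and 25 | 25.
Extended Euclid: 13225·(-2759) + 156600·(233) = 25. Scale by 1: u₀ = -2759.
General solution u = u₀ + 6264t; reducing mod 6264 gives u = 3505 (and v = -296).

3505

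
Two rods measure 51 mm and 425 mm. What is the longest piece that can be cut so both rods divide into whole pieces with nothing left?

Euclid: 425 = 8·51 + 17; 51 = 3·17 + 0. Last nonzero remainder: 17.

17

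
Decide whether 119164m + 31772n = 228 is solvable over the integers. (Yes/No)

gcd(119164, 31772): 119164 = 3·31772 + 23848; 31772 = 1·23848 + 7924; 23848 = 3·7924 + 76; 7924 = 104·76 + 20; 76 = 3·20 + 16; 20 = 1·16 + 4; 16 = 4·4 + 0 → 4
4 divides 228, so a solution exists.

Yes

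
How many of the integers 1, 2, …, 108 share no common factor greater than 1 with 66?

66 = 2·3·11. Inclusion–exclusion on these primes:
108 − ⌊108/2⌋ − ⌊108/3⌋ − ⌊108/11⌋ + ⌊108/6⌋ + ⌊108/22⌋ + ⌊108/33⌋ − ⌊108/66⌋ = 33

33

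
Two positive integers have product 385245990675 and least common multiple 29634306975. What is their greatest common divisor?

From gcd × lcm = pq: gcd = 385245990675 / 29634306975 = 13.

13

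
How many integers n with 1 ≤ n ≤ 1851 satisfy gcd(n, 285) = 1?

Prime factors of 285: 3, 5, 19. Count integers ≤ 1851 divisible by none of them.
By inclusion–exclusion: 1851 − ⌊1851/3⌋ − ⌊1851/5⌋ − ⌊1851/19⌋ + ⌊1851/15⌋ + ⌊1851/57⌋ + ⌊1851/95⌋ − ⌊1851/285⌋ = 935.

935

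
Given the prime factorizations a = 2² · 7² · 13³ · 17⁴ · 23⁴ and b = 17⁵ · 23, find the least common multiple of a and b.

171096875708985044

max exponent per prime: 2² · 7² · 13³ · 17⁵ · 23⁴ = 171096875708985044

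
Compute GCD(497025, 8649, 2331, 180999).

497025 = 3² · 5² · 47²; 8649 = 3² · 31²; 2331 = 3² · 7 · 37; 180999 = 3² · 7 · 13² · 17
gcd takes min exponent of each prime: 3² = 9

9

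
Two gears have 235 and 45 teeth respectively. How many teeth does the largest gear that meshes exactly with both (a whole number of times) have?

235 = 5 · 47
45 = 3² · 5
Common: 5 = 5

5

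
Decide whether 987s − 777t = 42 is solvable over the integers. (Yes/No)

Yes

gcd(987, 777): 987 = 1·777 + 210; 777 = 3·210 + 147; 210 = 1·147 + 63; 147 = 2·63 + 21; 63 = 3·21 + 0 → 21
21 divides 42, so a solution exists.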